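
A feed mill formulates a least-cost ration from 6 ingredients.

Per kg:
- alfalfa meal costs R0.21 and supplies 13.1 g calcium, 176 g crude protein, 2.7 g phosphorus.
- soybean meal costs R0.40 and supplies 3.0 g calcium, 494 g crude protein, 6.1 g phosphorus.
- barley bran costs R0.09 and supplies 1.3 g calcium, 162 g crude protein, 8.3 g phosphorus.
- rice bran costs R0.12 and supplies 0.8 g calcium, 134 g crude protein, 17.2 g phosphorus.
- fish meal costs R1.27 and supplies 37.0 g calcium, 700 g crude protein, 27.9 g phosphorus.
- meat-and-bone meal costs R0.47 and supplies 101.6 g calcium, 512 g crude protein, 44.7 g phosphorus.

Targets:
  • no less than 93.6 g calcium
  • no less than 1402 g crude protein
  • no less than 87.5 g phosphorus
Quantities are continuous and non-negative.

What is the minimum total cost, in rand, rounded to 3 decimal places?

Let x1 = kg of alfalfa meal, x2 = kg of soybean meal, x3 = kg of barley bran, x4 = kg of rice bran, x5 = kg of fish meal, x6 = kg of meat-and-bone meal.
Minimize 0.21x1 + 0.4x2 + 0.09x3 + 0.12x4 + 1.27x5 + 0.47x6 with:
  13.1x1 + 3x2 + 1.3x3 + 0.8x4 + 37x5 + 101.6x6 ≥ 93.6   (calcium)
  176x1 + 494x2 + 162x3 + 134x4 + 700x5 + 512x6 ≥ 1402   (crude protein)
  2.7x1 + 6.1x2 + 8.3x3 + 17.2x4 + 27.9x5 + 44.7x6 ≥ 87.5   (phosphorus)
  x1, x2, x3, x4, x5, x6 ≥ 0.
The optimal basis is {barley bran, rice bran, meat-and-bone meal}; alfalfa meal, soybean meal, fish meal drop out. Binding constraints: calcium, crude protein, phosphorus.
So barley bran = 5.979 kg, rice bran = 0.006701 kg, meat-and-bone meal = 0.8447 kg.
Total cost: 0.09·5.979 + 0.12·0.006701 + 0.47·0.8447 = 0.93592.

R0.936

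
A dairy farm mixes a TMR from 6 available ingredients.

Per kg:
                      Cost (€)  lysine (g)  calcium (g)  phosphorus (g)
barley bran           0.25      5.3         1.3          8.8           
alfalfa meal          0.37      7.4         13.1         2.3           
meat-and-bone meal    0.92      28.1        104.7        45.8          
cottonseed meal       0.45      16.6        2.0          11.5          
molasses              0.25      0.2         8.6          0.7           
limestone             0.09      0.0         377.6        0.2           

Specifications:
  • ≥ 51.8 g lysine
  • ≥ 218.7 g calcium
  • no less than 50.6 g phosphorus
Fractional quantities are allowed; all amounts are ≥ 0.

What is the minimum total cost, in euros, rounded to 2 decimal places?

Set it up as a linear program. Let x1 = kg of barley bran, x2 = kg of alfalfa meal, x3 = kg of meat-and-bone meal, x4 = kg of cottonseed meal, x5 = kg of molasses, x6 = kg of limestone.
min 0.25x1 + 0.37x2 + 0.92x3 + 0.45x4 + 0.25x5 + 0.09x6 s.t.:
  5.3x1 + 7.4x2 + 28.1x3 + 16.6x4 + 0.2x5 ≥ 51.8   (lysine)
  1.3x1 + 13.1x2 + 104.7x3 + 2x4 + 8.6x5 + 377.6x6 ≥ 218.7   (calcium)
  8.8x1 + 2.3x2 + 45.8x3 + 11.5x4 + 0.7x5 + 0.2x6 ≥ 50.6   (phosphorus)
  x1, x2, x3, x4, x5, x6 ≥ 0.
The optimal basis is {meat-and-bone meal, cottonseed meal, limestone}; barley bran, alfalfa meal, molasses drop out. Binding constraints: lysine, calcium, phosphorus.
Solving gives x3 = 0.5556, x4 = 2.18, x6 = 0.4136.
Cost = 0.92·0.5556 + 0.45·2.18 + 0.09·0.4136 = 1.5294.

€1.53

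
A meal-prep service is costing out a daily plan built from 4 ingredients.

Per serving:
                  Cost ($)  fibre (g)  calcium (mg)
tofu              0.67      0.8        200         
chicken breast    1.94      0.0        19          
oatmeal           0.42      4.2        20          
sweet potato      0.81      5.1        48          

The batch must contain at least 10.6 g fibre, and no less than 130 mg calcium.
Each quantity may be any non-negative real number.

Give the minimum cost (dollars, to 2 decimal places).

Treat it as an LP. Let x1 = servings of tofu, x2 = servings of chicken breast, x3 = servings of oatmeal, x4 = servings of sweet potato.
Minimize 0.67x1 + 1.94x2 + 0.42x3 + 0.81x4 subject to:
  0.8x1 + 4.2x3 + 5.1x4 ≥ 10.6   (fibre)
  200x1 + 19x2 + 20x3 + 48x4 ≥ 130   (calcium)
  x1, x2, x3, x4 ≥ 0.
At the optimum only tofu, oatmeal are positive (chicken breast, sweet potato = 0). The fibre and calcium requirements are met with equality.
That vertex is x1 = 0.4053, x3 = 2.447.
Total cost: 0.67·0.4053 + 0.42·2.447 = 1.2993.

$1.30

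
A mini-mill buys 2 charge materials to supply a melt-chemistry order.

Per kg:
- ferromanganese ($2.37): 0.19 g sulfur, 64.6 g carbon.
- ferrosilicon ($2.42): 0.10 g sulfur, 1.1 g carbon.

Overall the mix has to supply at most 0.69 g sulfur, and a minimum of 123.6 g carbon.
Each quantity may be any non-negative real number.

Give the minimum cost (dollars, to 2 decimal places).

Let x1 = kg of ferromanganese, x2 = kg of ferrosilicon.
Minimize 2.37x1 + 2.42x2 with:
  0.19x1 + 0.1x2 ≤ 0.69   (sulfur)
  64.6x1 + 1.1x2 ≥ 123.6   (carbon)
  x1, x2 ≥ 0.
At the optimum only ferromanganese is positive (ferrosilicon = 0). Binding constraint: carbon.
Solving gives x1 = 1.913.
Total cost: 2.37·1.913 = 4.5338.

$4.53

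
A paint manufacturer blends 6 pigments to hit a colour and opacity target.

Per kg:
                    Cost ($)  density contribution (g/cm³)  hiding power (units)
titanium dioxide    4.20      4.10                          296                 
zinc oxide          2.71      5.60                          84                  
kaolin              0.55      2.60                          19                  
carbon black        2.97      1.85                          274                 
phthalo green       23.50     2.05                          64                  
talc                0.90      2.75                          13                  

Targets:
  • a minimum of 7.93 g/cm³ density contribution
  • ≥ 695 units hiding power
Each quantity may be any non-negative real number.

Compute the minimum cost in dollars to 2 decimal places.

Let x1 = kg of titanium dioxide, x2 = kg of zinc oxide, x3 = kg of kaolin, x4 = kg of carbon black, x5 = kg of phthalo green, x6 = kg of talc.
Minimize 4.2x1 + 2.71x2 + 0.55x3 + 2.97x4 + 23.5x5 + 0.9x6 with:
  4.1x1 + 5.6x2 + 2.6x3 + 1.85x4 + 2.05x5 + 2.75x6 ≥ 7.93   (density contribution)
  296x1 + 84x2 + 19x3 + 274x4 + 64x5 + 13x6 ≥ 695   (hiding power)
  x1, x2, x3, x4, x5, x6 ≥ 0.
The minimum-cost mix takes nothing from titanium dioxide, zinc oxide, phthalo green, talc — only kaolin, carbon black. There the density contribution and hiding power constraints are tight.
Solving gives x3 = 1.3098, x4 = 2.4457.
Cost = 0.55·1.3098 + 2.97·2.4457 = 7.9841.

$7.98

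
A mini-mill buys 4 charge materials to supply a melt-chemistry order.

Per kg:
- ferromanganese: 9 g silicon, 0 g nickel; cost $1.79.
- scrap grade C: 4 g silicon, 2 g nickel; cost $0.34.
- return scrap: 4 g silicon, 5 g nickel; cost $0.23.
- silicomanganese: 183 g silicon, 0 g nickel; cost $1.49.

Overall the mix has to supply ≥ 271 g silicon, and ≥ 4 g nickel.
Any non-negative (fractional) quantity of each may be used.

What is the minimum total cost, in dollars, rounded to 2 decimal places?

$2.36

This is a linear program. Let x1 = kg of ferromanganese, x2 = kg of scrap grade C, x3 = kg of return scrap, x4 = kg of silicomanganese.
Minimise 1.79x1 + 0.34x2 + 0.23x3 + 1.49x4 s.t.:
  9x1 + 4x2 + 4x3 + 183x4 ≥ 271   (silicon)
  2x2 + 5x3 ≥ 4   (nickel)
  x1, x2, x3, x4 ≥ 0.
The minimum-cost mix takes nothing from ferromanganese, scrap grade C — only return scrap, silicomanganese. There the silicon and nickel constraints are tight.
So return scrap = 0.8 kg, silicomanganese = 1.463 kg.
Hence cost = 0.23·0.8 + 1.49·1.463 = $2.3639.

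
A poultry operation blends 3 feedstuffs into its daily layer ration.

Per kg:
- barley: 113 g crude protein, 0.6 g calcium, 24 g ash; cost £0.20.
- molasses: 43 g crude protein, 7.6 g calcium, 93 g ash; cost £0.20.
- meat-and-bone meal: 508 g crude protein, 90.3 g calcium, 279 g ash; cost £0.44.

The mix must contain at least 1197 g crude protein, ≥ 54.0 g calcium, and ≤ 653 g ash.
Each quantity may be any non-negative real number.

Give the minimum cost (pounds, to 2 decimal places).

This is a linear program. Let x1 = kg of barley, x2 = kg of molasses, x3 = kg of meat-and-bone meal.
Minimise 0.2x1 + 0.2x2 + 0.44x3 with:
  113x1 + 43x2 + 508x3 ≥ 1197   (crude protein)
  0.6x1 + 7.6x2 + 90.3x3 ≥ 54   (calcium)
  24x1 + 93x2 + 279x3 ≤ 653   (ash)
  x1, x2, x3 ≥ 0.
At the optimum only barley, meat-and-bone meal are positive (molasses = 0). Binding constraints: crude protein and ash.
Solving gives x1 = 0.1158, x3 = 2.331.
Total cost: 0.2·0.1158 + 0.44·2.331 = 1.0488.

£1.05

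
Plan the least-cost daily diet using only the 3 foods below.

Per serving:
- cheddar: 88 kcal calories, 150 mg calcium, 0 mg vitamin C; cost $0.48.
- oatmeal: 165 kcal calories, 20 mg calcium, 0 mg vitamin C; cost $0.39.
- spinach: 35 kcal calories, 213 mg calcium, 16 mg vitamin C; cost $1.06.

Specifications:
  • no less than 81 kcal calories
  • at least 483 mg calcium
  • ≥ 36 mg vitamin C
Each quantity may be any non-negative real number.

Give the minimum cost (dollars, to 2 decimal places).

Let x1 = servings of cheddar, x2 = servings of oatmeal, x3 = servings of spinach.
Minimize 0.48x1 + 0.39x2 + 1.06x3 s.t.:
  88x1 + 165x2 + 35x3 ≥ 81   (calories)
  150x1 + 20x2 + 213x3 ≥ 483   (calcium)
  16x3 ≥ 36   (vitamin C)
  x1, x2, x3 ≥ 0.
The optimal mix uses every input. There the calories, calcium, vitamin C constraints are tight.
So cheddar = 0.02496 servings, oatmeal = 0.0003262 servings, spinach = 2.25 servings.
Total cost: 0.48·0.02496 + 0.39·0.0003262 + 1.06·2.25 = 2.3971.

$2.40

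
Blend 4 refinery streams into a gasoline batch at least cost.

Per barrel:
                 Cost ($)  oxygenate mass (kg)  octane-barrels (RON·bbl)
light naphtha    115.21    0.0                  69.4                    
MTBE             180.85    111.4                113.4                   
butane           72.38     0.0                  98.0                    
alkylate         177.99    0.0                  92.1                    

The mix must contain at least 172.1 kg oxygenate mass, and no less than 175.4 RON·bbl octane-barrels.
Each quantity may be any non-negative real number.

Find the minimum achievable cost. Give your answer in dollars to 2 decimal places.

Set it up as a linear program. Let x1 = barrels of light naphtha, x2 = barrels of MTBE, x3 = barrels of butane, x4 = barrels of alkylate.
min 115.21x1 + 180.85x2 + 72.38x3 + 177.99x4 s.t.:
  111.4x2 ≥ 172.1   (oxygenate mass)
  69.4x1 + 113.4x2 + 98x3 + 92.1x4 ≥ 175.4   (octane-barrels)
  x1, x2, x3, x4 ≥ 0.
The optimal basis is {MTBE, butane}; light naphtha, alkylate drop out. There the oxygenate mass and octane-barrels constraints are tight.
That vertex is x2 = 1.5449, x3 = 0.0021452.
Hence cost = 180.85·1.5449 + 72.38·0.0021452 = $279.5504.

$279.55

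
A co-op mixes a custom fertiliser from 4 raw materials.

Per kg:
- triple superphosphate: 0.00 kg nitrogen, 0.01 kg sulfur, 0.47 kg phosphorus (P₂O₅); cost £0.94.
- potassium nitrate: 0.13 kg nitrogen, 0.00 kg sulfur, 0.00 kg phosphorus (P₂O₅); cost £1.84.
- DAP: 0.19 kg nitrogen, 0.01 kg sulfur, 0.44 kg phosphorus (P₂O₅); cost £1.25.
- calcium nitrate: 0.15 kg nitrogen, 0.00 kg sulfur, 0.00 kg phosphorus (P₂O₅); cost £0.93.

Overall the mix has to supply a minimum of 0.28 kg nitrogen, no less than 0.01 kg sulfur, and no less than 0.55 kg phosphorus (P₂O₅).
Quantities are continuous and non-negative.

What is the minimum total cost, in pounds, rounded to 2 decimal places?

Let x1 = kg of triple superphosphate, x2 = kg of potassium nitrate, x3 = kg of DAP, x4 = kg of calcium nitrate.
min 0.94x1 + 1.84x2 + 1.25x3 + 0.93x4 s.t.:
  0.13x2 + 0.19x3 + 0.15x4 ≥ 0.28   (nitrogen)
  0.01x1 + 0.01x3 ≥ 0.01   (sulfur)
  0.47x1 + 0.44x3 ≥ 0.55   (phosphorus (P₂O₅))
  x1, x2, x3, x4 ≥ 0.
The minimum-cost mix takes nothing from triple superphosphate, potassium nitrate — only DAP, calcium nitrate. The nitrogen and phosphorus (P₂O₅) requirements are met with equality.
That vertex is x3 = 1.25, x4 = 0.2833.
Hence cost = 1.25·1.25 + 0.93·0.2833 = £1.8260.

£1.83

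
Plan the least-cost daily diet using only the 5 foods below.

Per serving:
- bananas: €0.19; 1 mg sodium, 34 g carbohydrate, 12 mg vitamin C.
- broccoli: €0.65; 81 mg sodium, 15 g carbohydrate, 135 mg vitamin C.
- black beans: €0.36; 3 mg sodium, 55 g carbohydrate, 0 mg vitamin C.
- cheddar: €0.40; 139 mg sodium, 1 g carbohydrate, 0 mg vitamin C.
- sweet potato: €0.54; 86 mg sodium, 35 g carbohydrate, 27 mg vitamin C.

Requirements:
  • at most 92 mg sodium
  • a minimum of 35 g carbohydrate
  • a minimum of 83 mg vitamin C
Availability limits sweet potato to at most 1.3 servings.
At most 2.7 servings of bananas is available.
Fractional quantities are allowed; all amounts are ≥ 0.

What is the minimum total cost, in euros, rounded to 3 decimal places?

Treat it as an LP. Let x1 = servings of bananas, x2 = servings of broccoli, x3 = servings of black beans, x4 = servings of cheddar, x5 = servings of sweet potato.
min 0.19x1 + 0.65x2 + 0.36x3 + 0.4x4 + 0.54x5 with:
  1x1 + 81x2 + 3x3 + 139x4 + 86x5 ≤ 92   (sodium)
  34x1 + 15x2 + 55x3 + 1x4 + 35x5 ≥ 35   (carbohydrate)
  12x1 + 135x2 + 27x5 ≥ 83   (vitamin C)
  x5 ≤ 1.3
  x1 ≤ 2.7
  x1, x2, x3, x4, x5 ≥ 0.
The minimum-cost mix takes nothing from black beans, cheddar, sweet potato — only bananas, broccoli. There the carbohydrate and vitamin C constraints are tight.
So bananas = 0.7891 servings, broccoli = 0.5447 servings.
Cost = 0.19·0.7891 + 0.65·0.5447 = 0.50398.

€0.504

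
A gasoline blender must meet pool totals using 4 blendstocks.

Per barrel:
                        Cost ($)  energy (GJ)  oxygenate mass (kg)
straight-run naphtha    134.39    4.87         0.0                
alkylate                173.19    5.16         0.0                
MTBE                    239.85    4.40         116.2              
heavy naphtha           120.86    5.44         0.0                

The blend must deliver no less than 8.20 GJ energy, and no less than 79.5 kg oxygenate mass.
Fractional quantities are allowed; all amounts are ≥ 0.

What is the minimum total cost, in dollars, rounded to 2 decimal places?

Set it up as a linear program. Let x1 = barrels of straight-run naphtha, x2 = barrels of alkylate, x3 = barrels of MTBE, x4 = barrels of heavy naphtha.
Minimise 134.39x1 + 173.19x2 + 239.85x3 + 120.86x4 subject to:
  4.87x1 + 5.16x2 + 4.4x3 + 5.44x4 ≥ 8.2   (energy)
  116.2x3 ≥ 79.5   (oxygenate mass)
  x1, x2, x3, x4 ≥ 0.
The optimal basis is {MTBE, heavy naphtha}; straight-run naphtha, alkylate drop out. There the energy and oxygenate mass constraints are tight.
So MTBE = 0.68417 barrels, heavy naphtha = 0.95398 barrels.
Objective = 239.85·0.68417 + 120.86·0.95398 = 279.3962.

$279.40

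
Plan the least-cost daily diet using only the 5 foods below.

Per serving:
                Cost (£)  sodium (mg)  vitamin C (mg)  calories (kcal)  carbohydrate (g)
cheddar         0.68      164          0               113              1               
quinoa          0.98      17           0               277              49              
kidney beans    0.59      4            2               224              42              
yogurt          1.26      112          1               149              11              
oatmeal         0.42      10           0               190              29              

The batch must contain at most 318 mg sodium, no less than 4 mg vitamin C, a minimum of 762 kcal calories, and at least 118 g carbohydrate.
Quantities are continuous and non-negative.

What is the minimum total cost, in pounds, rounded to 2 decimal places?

This is a linear program. Let x1 = servings of cheddar, x2 = servings of quinoa, x3 = servings of kidney beans, x4 = servings of yogurt, x5 = servings of oatmeal.
Minimize 0.68x1 + 0.98x2 + 0.59x3 + 1.26x4 + 0.42x5 s.t.:
  164x1 + 17x2 + 4x3 + 112x4 + 10x5 ≤ 318   (sodium)
  2x3 + 1x4 ≥ 4   (vitamin C)
  113x1 + 277x2 + 224x3 + 149x4 + 190x5 ≥ 762   (calories)
  1x1 + 49x2 + 42x3 + 11x4 + 29x5 ≥ 118   (carbohydrate)
  x1, x2, x3, x4, x5 ≥ 0.
The minimum-cost mix takes nothing from cheddar, quinoa, yogurt — only kidney beans, oatmeal. The vitamin C and calories requirements are met with equality.
Optimal quantities: kidney beans = 2 servings, oatmeal = 1.653 servings.
Objective = 0.59·2 + 0.42·1.653 = 1.8743.

£1.87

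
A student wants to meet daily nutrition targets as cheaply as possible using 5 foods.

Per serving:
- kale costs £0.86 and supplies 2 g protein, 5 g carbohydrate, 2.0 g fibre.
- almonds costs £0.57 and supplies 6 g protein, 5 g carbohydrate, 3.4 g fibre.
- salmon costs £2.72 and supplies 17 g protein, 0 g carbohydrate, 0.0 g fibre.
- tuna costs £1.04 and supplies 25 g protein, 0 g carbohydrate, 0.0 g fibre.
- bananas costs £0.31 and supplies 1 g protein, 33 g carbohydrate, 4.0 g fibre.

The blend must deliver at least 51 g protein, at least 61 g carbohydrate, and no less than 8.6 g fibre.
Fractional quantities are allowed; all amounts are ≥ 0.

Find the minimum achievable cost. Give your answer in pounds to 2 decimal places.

Let x1 = servings of kale, x2 = servings of almonds, x3 = servings of salmon, x4 = servings of tuna, x5 = servings of bananas.
min 0.86x1 + 0.57x2 + 2.72x3 + 1.04x4 + 0.31x5 with:
  2x1 + 6x2 + 17x3 + 25x4 + 1x5 ≥ 51   (protein)
  5x1 + 5x2 + 33x5 ≥ 61   (carbohydrate)
  2x1 + 3.4x2 + 4x5 ≥ 8.6   (fibre)
  x1, x2, x3, x4, x5 ≥ 0.
The optimal basis is {tuna, bananas}; kale, almonds, salmon drop out. There the protein and fibre constraints are tight.
Solving gives x4 = 1.954, x5 = 2.15.
Cost = 1.04·1.954 + 0.31·2.15 = 2.6987.

£2.70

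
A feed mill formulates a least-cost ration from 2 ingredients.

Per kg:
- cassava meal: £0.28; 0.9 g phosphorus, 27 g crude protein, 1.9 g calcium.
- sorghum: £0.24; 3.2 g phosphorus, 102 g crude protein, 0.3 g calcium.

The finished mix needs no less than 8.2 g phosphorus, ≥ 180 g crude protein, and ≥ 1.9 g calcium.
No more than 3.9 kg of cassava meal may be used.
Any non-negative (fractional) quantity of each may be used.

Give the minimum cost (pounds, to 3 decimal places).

£0.747

Let x1 = kg of cassava meal, x2 = kg of sorghum.
min 0.28x1 + 0.24x2 s.t.:
  0.9x1 + 3.2x2 ≥ 8.2   (phosphorus)
  27x1 + 102x2 ≥ 180   (crude protein)
  1.9x1 + 0.3x2 ≥ 1.9   (calcium)
  x1 ≤ 3.9
  x1, x2 ≥ 0.
Both inputs are positive at the optimum. Binding constraints: phosphorus and calcium.
That vertex is x1 = 0.6231, x2 = 2.387.
Objective = 0.28·0.6231 + 0.24·2.387 = 0.74735.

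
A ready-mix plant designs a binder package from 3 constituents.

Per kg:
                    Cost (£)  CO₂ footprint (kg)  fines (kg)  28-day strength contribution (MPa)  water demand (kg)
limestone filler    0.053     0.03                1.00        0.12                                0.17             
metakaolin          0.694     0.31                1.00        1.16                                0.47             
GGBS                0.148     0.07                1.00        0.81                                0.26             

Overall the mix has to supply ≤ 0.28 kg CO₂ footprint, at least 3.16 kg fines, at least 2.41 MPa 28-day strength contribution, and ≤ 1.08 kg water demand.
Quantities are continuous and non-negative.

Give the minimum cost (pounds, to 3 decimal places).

£0.447

Treat it as an LP. Let x1 = kg of limestone filler, x2 = kg of metakaolin, x3 = kg of GGBS.
Minimise 0.053x1 + 0.694x2 + 0.148x3 with:
  0.03x1 + 0.31x2 + 0.07x3 ≤ 0.28   (CO₂ footprint)
  1x1 + 1x2 + 1x3 ≥ 3.16   (fines)
  0.12x1 + 1.16x2 + 0.81x3 ≥ 2.41   (28-day strength contribution)
  0.17x1 + 0.47x2 + 0.26x3 ≤ 1.08   (water demand)
  x1, x2, x3 ≥ 0.
At the optimum only limestone filler, GGBS are positive (metakaolin = 0). There the fines and 28-day strength contribution constraints are tight.
Optimal quantities: limestone filler = 0.2168 kg, GGBS = 2.943 kg.
Hence cost = 0.053·0.2168 + 0.148·2.943 = £0.44705.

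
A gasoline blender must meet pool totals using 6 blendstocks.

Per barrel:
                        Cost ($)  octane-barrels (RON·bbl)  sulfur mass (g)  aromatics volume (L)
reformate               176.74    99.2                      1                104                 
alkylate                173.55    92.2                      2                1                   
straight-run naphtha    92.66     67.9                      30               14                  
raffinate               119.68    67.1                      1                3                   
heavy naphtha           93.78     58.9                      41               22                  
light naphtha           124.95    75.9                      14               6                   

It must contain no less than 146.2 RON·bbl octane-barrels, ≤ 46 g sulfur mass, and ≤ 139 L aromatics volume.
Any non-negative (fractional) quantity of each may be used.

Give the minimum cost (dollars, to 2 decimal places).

$217.47

Treat it as an LP. Let x1 = barrels of reformate, x2 = barrels of alkylate, x3 = barrels of straight-run naphtha, x4 = barrels of raffinate, x5 = barrels of heavy naphtha, x6 = barrels of light naphtha.
min 176.74x1 + 173.55x2 + 92.66x3 + 119.68x4 + 93.78x5 + 124.95x6 with:
  99.2x1 + 92.2x2 + 67.9x3 + 67.1x4 + 58.9x5 + 75.9x6 ≥ 146.2   (octane-barrels)
  1x1 + 2x2 + 30x3 + 1x4 + 41x5 + 14x6 ≤ 46   (sulfur mass)
  104x1 + 1x2 + 14x3 + 3x4 + 22x5 + 6x6 ≤ 139   (aromatics volume)
  x1, x2, x3, x4, x5, x6 ≥ 0.
The cheapest feasible vertex uses only reformate, straight-run naphtha; alkylate, raffinate, heavy naphtha, light naphtha are not used. Binding constraints: octane-barrels and sulfur mass.
Solving gives x1 = 0.434167, x3 = 1.51886.
Cost = 176.74·0.434167 + 92.66·1.51886 = 217.4722.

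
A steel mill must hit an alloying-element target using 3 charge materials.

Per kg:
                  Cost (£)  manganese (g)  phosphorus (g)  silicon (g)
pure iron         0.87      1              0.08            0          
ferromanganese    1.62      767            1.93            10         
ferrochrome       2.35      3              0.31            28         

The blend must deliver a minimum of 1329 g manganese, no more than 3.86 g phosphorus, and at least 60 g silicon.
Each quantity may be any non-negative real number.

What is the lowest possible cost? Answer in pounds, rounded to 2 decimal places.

£6.38

Treat it as an LP. Let x1 = kg of pure iron, x2 = kg of ferromanganese, x3 = kg of ferrochrome.
min 0.87x1 + 1.62x2 + 2.35x3 s.t.:
  1x1 + 767x2 + 3x3 ≥ 1329   (manganese)
  0.08x1 + 1.93x2 + 0.31x3 ≤ 3.86   (phosphorus)
  10x2 + 28x3 ≥ 60   (silicon)
  x1, x2, x3 ≥ 0.
At the optimum only ferromanganese, ferrochrome are positive (pure iron = 0). The manganese and silicon requirements are met with equality.
Solving gives x2 = 1.727, x3 = 1.526.
Hence cost = 1.62·1.727 + 2.35·1.526 = £6.3838.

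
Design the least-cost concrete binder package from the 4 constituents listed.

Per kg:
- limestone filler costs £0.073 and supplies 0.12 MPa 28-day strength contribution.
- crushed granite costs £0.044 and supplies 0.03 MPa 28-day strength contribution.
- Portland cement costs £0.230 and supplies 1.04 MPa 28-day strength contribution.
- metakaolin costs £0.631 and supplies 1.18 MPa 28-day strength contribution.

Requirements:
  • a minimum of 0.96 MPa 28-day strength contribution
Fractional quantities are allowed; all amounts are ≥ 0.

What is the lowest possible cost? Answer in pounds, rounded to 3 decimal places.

Let x1 = kg of limestone filler, x2 = kg of crushed granite, x3 = kg of Portland cement, x4 = kg of metakaolin.
Minimise 0.073x1 + 0.044x2 + 0.23x3 + 0.631x4 with:
  0.12x1 + 0.03x2 + 1.04x3 + 1.18x4 ≥ 0.96   (28-day strength contribution)
  x1, x2, x3, x4 ≥ 0.
The cheapest feasible vertex uses only Portland cement; limestone filler, crushed granite, metakaolin are not used. There the 28-day strength contribution constraint is tight.
That vertex is x3 = 0.9231.
Total cost: 0.23·0.9231 = 0.21231.

£0.212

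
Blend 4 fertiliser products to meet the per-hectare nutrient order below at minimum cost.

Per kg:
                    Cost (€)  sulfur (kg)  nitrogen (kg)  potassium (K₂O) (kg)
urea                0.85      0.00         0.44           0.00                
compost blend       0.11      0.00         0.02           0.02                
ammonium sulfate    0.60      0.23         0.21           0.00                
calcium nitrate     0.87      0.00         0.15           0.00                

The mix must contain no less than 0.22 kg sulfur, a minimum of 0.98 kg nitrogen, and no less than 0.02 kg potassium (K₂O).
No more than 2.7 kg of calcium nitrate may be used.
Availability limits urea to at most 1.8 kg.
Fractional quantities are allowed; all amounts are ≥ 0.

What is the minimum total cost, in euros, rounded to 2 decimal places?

€2.15

This is a linear program. Let x1 = kg of urea, x2 = kg of compost blend, x3 = kg of ammonium sulfate, x4 = kg of calcium nitrate.
min 0.85x1 + 0.11x2 + 0.6x3 + 0.87x4 s.t.:
  0.23x3 ≥ 0.22   (sulfur)
  0.44x1 + 0.02x2 + 0.21x3 + 0.15x4 ≥ 0.98   (nitrogen)
  0.02x2 ≥ 0.02   (potassium (K₂O))
  x4 ≤ 2.7
  x1 ≤ 1.8
  x1, x2, x3, x4 ≥ 0.
The optimal basis is {urea, compost blend, ammonium sulfate}; calcium nitrate drops out. There the sulfur, nitrogen, potassium (K₂O) constraints are tight.
Optimal quantities: urea = 1.725 kg, compost blend = 1 kg, ammonium sulfate = 0.9565 kg.
Cost = 0.85·1.725 + 0.11·1 + 0.6·0.9565 = 2.1502.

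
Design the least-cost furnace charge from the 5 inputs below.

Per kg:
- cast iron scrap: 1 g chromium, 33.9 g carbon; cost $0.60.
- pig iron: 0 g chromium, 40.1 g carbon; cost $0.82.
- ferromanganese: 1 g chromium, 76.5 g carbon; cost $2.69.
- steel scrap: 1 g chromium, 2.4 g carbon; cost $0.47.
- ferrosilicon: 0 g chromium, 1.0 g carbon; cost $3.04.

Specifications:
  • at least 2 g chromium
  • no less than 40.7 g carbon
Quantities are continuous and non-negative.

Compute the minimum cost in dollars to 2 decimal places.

Set it up as a linear program. Let x1 = kg of cast iron scrap, x2 = kg of pig iron, x3 = kg of ferromanganese, x4 = kg of steel scrap, x5 = kg of ferrosilicon.
Minimise 0.6x1 + 0.82x2 + 2.69x3 + 0.47x4 + 3.04x5 with:
  1x1 + 1x3 + 1x4 ≥ 2   (chromium)
  33.9x1 + 40.1x2 + 76.5x3 + 2.4x4 + 1x5 ≥ 40.7   (carbon)
  x1, x2, x3, x4, x5 ≥ 0.
At the optimum only cast iron scrap, steel scrap are positive (pig iron, ferromanganese, ferrosilicon = 0). Binding constraints: chromium and carbon.
Optimal quantities: cast iron scrap = 1.14 kg, steel scrap = 0.8603 kg.
Objective = 0.6·1.14 + 0.47·0.8603 = 1.0883.

$1.09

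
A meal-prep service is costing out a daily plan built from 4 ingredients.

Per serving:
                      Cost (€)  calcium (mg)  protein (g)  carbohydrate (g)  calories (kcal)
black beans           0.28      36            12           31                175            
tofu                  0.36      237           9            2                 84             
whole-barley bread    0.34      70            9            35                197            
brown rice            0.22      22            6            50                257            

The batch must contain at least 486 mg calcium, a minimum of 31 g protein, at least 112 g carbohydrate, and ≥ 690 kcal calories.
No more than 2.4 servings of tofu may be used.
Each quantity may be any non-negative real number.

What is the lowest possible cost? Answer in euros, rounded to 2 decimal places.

€1.16

Treat it as an LP. Let x1 = servings of black beans, x2 = servings of tofu, x3 = servings of whole-barley bread, x4 = servings of brown rice.
Minimise 0.28x1 + 0.36x2 + 0.34x3 + 0.22x4 with:
  36x1 + 237x2 + 70x3 + 22x4 ≥ 486   (calcium)
  12x1 + 9x2 + 9x3 + 6x4 ≥ 31   (protein)
  31x1 + 2x2 + 35x3 + 50x4 ≥ 112   (carbohydrate)
  175x1 + 84x2 + 197x3 + 257x4 ≥ 690   (calories)
  x2 ≤ 2.4
  x1, x2, x3, x4 ≥ 0.
The minimum-cost mix takes nothing from whole-barley bread — only black beans, tofu, brown rice. Binding constraints: calcium, protein, carbohydrate.
That vertex is x1 = 0.1822, x2 = 1.832, x4 = 2.054.
Total cost: 0.28·0.1822 + 0.36·1.832 + 0.22·2.054 = 1.1624.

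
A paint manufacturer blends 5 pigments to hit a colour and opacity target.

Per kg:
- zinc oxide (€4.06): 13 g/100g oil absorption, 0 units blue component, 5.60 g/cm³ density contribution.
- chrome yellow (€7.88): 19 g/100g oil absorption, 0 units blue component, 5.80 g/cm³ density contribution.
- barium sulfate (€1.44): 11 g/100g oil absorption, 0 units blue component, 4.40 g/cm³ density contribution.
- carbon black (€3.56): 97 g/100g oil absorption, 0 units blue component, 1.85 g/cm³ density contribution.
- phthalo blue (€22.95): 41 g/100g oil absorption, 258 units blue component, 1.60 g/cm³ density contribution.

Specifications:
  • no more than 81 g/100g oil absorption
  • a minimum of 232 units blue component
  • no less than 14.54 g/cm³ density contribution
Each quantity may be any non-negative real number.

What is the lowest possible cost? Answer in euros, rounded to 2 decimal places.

Set it up as a linear program. Let x1 = kg of zinc oxide, x2 = kg of chrome yellow, x3 = kg of barium sulfate, x4 = kg of carbon black, x5 = kg of phthalo blue.
Minimise 4.06x1 + 7.88x2 + 1.44x3 + 3.56x4 + 22.95x5 with:
  13x1 + 19x2 + 11x3 + 97x4 + 41x5 ≤ 81   (oil absorption)
  258x5 ≥ 232   (blue component)
  5.6x1 + 5.8x2 + 4.4x3 + 1.85x4 + 1.6x5 ≥ 14.54   (density contribution)
  x1, x2, x3, x4, x5 ≥ 0.
The optimal basis is {barium sulfate, phthalo blue}; zinc oxide, chrome yellow, carbon black drop out. There the blue component and density contribution constraints are tight.
That vertex is x3 = 2.978, x5 = 0.8992.
Cost = 1.44·2.978 + 22.95·0.8992 = 24.92496.

€24.92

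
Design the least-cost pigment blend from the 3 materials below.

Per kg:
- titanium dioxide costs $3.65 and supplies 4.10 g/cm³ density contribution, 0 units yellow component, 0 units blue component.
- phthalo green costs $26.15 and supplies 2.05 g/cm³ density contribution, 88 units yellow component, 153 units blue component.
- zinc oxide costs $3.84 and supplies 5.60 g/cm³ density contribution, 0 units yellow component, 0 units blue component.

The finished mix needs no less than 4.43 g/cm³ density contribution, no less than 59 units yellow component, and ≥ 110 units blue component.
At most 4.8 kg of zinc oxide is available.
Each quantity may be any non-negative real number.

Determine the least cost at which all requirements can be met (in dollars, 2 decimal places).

$20.83

This is a linear program. Let x1 = kg of titanium dioxide, x2 = kg of phthalo green, x3 = kg of zinc oxide.
min 3.65x1 + 26.15x2 + 3.84x3 with:
  4.1x1 + 2.05x2 + 5.6x3 ≥ 4.43   (density contribution)
  88x2 ≥ 59   (yellow component)
  153x2 ≥ 110   (blue component)
  x3 ≤ 4.8
  x1, x2, x3 ≥ 0.
The cheapest feasible vertex uses only phthalo green, zinc oxide; titanium dioxide is not used. Binding constraints: density contribution and blue component.
So phthalo green = 0.719 kg, zinc oxide = 0.5279 kg.
Hence cost = 26.15·0.719 + 3.84·0.5279 = $20.8290.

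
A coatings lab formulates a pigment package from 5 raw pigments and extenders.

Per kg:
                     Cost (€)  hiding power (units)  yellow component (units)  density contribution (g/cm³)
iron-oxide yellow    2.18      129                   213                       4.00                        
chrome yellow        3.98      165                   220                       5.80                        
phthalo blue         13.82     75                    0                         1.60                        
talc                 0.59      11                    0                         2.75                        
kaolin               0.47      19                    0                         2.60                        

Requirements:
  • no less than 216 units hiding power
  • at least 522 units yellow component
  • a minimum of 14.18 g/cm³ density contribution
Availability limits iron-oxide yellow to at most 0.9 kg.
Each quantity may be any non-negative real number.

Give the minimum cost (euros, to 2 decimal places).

Let x1 = kg of iron-oxide yellow, x2 = kg of chrome yellow, x3 = kg of phthalo blue, x4 = kg of talc, x5 = kg of kaolin.
Minimize 2.18x1 + 3.98x2 + 13.82x3 + 0.59x4 + 0.47x5 s.t.:
  129x1 + 165x2 + 75x3 + 11x4 + 19x5 ≥ 216   (hiding power)
  213x1 + 220x2 ≥ 522   (yellow component)
  4x1 + 5.8x2 + 1.6x3 + 2.75x4 + 2.6x5 ≥ 14.18   (density contribution)
  x1 ≤ 0.9
  x1, x2, x3, x4, x5 ≥ 0.
The optimal basis is {iron-oxide yellow, chrome yellow, kaolin}; phthalo blue, talc drop out. There the yellow component, density contribution, the iron-oxide yellow cap constraints are tight.
Solving gives x1 = 0.9, x2 = 1.5014, x5 = 0.72003.
Total cost: 2.18·0.9 + 3.98·1.5014 + 0.47·0.72003 = 8.2760.

€8.28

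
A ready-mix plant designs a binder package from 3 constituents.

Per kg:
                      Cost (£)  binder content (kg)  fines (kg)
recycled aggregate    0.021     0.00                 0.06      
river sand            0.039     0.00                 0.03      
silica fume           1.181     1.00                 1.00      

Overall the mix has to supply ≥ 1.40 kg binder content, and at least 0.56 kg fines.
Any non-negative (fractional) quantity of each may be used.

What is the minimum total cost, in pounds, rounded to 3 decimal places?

£1.653

Set it up as a linear program. Let x1 = kg of recycled aggregate, x2 = kg of river sand, x3 = kg of silica fume.
Minimise 0.021x1 + 0.039x2 + 1.181x3 s.t.:
  1x3 ≥ 1.4   (binder content)
  0.06x1 + 0.03x2 + 1x3 ≥ 0.56   (fines)
  x1, x2, x3 ≥ 0.
The optimal basis is {silica fume}; recycled aggregate, river sand drop out. There the binder content constraint is tight.
Optimal quantities: silica fume = 1.4 kg.
Objective = 1.181·1.4 = 1.65340.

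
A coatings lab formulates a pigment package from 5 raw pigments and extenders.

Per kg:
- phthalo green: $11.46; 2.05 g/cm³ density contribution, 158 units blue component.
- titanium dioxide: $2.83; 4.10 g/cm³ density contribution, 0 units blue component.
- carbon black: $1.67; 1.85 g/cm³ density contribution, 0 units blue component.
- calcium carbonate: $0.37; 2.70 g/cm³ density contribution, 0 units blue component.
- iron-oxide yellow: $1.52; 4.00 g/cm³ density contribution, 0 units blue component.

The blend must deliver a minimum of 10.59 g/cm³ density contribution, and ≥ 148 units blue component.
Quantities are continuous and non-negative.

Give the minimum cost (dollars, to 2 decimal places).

Let x1 = kg of phthalo green, x2 = kg of titanium dioxide, x3 = kg of carbon black, x4 = kg of calcium carbonate, x5 = kg of iron-oxide yellow.
Minimise 11.46x1 + 2.83x2 + 1.67x3 + 0.37x4 + 1.52x5 with:
  2.05x1 + 4.1x2 + 1.85x3 + 2.7x4 + 4x5 ≥ 10.59   (density contribution)
  158x1 ≥ 148   (blue component)
  x1, x2, x3, x4, x5 ≥ 0.
The minimum-cost mix takes nothing from titanium dioxide, carbon black, iron-oxide yellow — only phthalo green, calcium carbonate. The density contribution and blue component requirements are met with equality.
Optimal quantities: phthalo green = 0.9367 kg, calcium carbonate = 3.211 kg.
Total cost: 11.46·0.9367 + 0.37·3.211 = 11.9227.

$11.92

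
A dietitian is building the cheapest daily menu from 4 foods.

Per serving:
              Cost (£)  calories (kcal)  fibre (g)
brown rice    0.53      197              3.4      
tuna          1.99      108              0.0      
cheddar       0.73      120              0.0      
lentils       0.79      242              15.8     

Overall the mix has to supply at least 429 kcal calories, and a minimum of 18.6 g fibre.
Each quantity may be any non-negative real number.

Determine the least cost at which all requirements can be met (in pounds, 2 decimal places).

£1.29

Let x1 = servings of brown rice, x2 = servings of tuna, x3 = servings of cheddar, x4 = servings of lentils.
Minimize 0.53x1 + 1.99x2 + 0.73x3 + 0.79x4 s.t.:
  197x1 + 108x2 + 120x3 + 242x4 ≥ 429   (calories)
  3.4x1 + 15.8x4 ≥ 18.6   (fibre)
  x1, x2, x3, x4 ≥ 0.
The optimal basis is {brown rice, lentils}; tuna, cheddar drop out. Binding constraints: calories and fibre.
Optimal quantities: brown rice = 0.9944 servings, lentils = 0.9632 servings.
Objective = 0.53·0.9944 + 0.79·0.9632 = 1.2880.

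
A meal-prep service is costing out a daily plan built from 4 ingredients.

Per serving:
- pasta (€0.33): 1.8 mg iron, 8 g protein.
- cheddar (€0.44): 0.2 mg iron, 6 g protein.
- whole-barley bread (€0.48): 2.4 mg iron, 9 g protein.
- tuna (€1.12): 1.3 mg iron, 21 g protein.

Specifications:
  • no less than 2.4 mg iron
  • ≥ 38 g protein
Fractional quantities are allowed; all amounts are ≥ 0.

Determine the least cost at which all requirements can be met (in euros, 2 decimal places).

Let x1 = servings of pasta, x2 = servings of cheddar, x3 = servings of whole-barley bread, x4 = servings of tuna.
Minimise 0.33x1 + 0.44x2 + 0.48x3 + 1.12x4 with:
  1.8x1 + 0.2x2 + 2.4x3 + 1.3x4 ≥ 2.4   (iron)
  8x1 + 6x2 + 9x3 + 21x4 ≥ 38   (protein)
  x1, x2, x3, x4 ≥ 0.
The optimal basis is {pasta}; cheddar, whole-barley bread, tuna drop out. Binding constraint: protein.
That vertex is x1 = 4.75.
Hence cost = 0.33·4.75 = €1.5675.

€1.57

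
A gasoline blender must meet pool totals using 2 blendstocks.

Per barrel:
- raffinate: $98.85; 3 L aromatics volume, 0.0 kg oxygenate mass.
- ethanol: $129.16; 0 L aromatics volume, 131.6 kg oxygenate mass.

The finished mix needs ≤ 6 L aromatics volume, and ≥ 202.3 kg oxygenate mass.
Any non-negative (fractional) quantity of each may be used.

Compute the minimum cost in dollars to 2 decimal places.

This is a linear program. Let x1 = barrels of raffinate, x2 = barrels of ethanol.
Minimise 98.85x1 + 129.16x2 subject to:
  3x1 ≤ 6   (aromatics volume)
  131.6x2 ≥ 202.3   (oxygenate mass)
  x1, x2 ≥ 0.
At the optimum only ethanol is positive (raffinate = 0). There the oxygenate mass constraint is tight.
Solving gives x2 = 1.53723.
Hence cost = 129.16·1.53723 = $198.5486.

$198.55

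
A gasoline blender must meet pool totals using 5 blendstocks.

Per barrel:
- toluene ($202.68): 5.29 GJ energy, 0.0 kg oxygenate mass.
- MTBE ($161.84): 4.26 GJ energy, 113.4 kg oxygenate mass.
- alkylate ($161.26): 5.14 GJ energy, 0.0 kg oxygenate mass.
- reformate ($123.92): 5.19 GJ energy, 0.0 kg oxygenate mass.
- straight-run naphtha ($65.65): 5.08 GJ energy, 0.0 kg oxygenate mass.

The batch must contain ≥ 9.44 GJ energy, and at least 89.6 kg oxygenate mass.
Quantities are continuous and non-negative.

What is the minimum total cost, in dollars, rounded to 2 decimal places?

$206.37

Treat it as an LP. Let x1 = barrels of toluene, x2 = barrels of MTBE, x3 = barrels of alkylate, x4 = barrels of reformate, x5 = barrels of straight-run naphtha.
Minimise 202.68x1 + 161.84x2 + 161.26x3 + 123.92x4 + 65.65x5 with:
  5.29x1 + 4.26x2 + 5.14x3 + 5.19x4 + 5.08x5 ≥ 9.44   (energy)
  113.4x2 ≥ 89.6   (oxygenate mass)
  x1, x2, x3, x4, x5 ≥ 0.
At the optimum only MTBE, straight-run naphtha are positive (toluene, alkylate, reformate = 0). The energy and oxygenate mass requirements are met with equality.
That vertex is x2 = 0.79012, x5 = 1.1957.
Hence cost = 161.84·0.79012 + 65.65·1.1957 = $206.3707.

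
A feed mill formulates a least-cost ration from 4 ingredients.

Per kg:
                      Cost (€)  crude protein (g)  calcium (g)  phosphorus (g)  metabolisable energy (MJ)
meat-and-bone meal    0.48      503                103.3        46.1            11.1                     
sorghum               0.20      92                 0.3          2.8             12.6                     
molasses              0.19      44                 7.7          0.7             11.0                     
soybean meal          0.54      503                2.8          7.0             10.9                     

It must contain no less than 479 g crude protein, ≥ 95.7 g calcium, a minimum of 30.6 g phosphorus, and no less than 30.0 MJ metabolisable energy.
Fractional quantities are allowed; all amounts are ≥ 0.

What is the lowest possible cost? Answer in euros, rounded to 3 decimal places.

€0.744

Treat it as an LP. Let x1 = kg of meat-and-bone meal, x2 = kg of sorghum, x3 = kg of molasses, x4 = kg of soybean meal.
Minimize 0.48x1 + 0.2x2 + 0.19x3 + 0.54x4 s.t.:
  503x1 + 92x2 + 44x3 + 503x4 ≥ 479   (crude protein)
  103.3x1 + 0.3x2 + 7.7x3 + 2.8x4 ≥ 95.7   (calcium)
  46.1x1 + 2.8x2 + 0.7x3 + 7x4 ≥ 30.6   (phosphorus)
  11.1x1 + 12.6x2 + 11x3 + 10.9x4 ≥ 30   (metabolisable energy)
  x1, x2, x3, x4 ≥ 0.
The minimum-cost mix takes nothing from soybean meal — only meat-and-bone meal, sorghum, molasses. Binding constraints: crude protein, calcium, metabolisable energy.
That vertex is x1 = 0.7824, x2 = 0.004802, x3 = 1.932.
Objective = 0.48·0.7824 + 0.2·0.004802 + 0.19·1.932 = 0.74359.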